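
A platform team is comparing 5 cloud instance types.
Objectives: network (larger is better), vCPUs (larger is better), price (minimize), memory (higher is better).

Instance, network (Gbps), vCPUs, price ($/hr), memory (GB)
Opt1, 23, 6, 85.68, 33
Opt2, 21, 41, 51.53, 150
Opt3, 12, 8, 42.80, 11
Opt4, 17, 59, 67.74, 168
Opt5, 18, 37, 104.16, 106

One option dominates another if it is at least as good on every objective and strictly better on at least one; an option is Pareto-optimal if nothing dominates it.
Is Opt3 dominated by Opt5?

No

Opt5 vs Opt3: Opt5 is worse on price (104.16 vs 42.80), so it does not dominate Opt3.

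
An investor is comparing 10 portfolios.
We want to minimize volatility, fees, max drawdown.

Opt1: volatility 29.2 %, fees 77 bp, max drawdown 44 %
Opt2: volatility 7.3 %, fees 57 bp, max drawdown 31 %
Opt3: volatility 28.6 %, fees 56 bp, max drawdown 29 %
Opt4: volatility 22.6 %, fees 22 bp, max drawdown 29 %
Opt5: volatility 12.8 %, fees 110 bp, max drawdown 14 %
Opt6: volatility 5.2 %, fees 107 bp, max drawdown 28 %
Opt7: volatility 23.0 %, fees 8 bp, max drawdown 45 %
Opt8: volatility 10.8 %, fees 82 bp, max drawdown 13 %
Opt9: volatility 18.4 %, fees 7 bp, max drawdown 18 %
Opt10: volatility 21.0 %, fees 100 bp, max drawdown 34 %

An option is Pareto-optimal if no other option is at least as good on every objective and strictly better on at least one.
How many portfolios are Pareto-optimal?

Opt1: dominated by Opt2 (volatility 7.3≤29.2, fees 57≤77, max drawdown 31≤44).
Opt2: not dominated.
Opt3: dominated by Opt4 (volatility 22.6≤28.6, fees 22≤56, max drawdown 29≤29).
Opt4: dominated by Opt9 (volatility 18.4≤22.6, fees 7≤22, max drawdown 18≤29).
Opt5: dominated by Opt8 (volatility 10.8≤12.8, fees 82≤110, max drawdown 13≤14).
Opt6: not dominated (best volatility).
Opt7: dominated by Opt9 (volatility 18.4≤23.0, fees 7≤8, max drawdown 18≤45).
Opt8: not dominated (best max drawdown).
Opt9: not dominated (best fees).
Opt10: dominated by Opt2 (volatility 7.3≤21.0, fees 57≤100, max drawdown 31≤34).
Pareto-optimal: Opt2, Opt6, Opt8, Opt9 → 4.

4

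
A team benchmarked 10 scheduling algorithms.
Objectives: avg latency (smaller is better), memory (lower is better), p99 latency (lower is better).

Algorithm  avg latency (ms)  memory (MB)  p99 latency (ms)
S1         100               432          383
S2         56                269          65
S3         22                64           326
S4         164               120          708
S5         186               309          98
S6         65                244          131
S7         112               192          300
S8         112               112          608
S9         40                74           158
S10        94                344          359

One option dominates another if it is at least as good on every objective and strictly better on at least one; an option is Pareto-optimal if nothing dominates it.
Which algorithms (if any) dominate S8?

S3: avg latency 22≤112, memory 64≤112, p99 latency 326≤608 — dominates S8.
S9: avg latency 40≤112, memory 74≤112, p99 latency 158≤608 — dominates S8.
Others (S1, S2, S4, S5, S6, S7, S10) are each worse than S8 on at least one objective.

S3, S9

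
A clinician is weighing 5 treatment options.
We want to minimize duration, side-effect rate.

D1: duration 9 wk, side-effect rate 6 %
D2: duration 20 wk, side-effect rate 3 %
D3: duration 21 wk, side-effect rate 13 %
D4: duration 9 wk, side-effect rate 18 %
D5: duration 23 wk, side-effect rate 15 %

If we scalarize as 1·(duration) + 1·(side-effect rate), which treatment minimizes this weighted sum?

D1

D1: 1·9 + 1·6 = 15
D2: 1·20 + 1·3 = 23
D3: 1·21 + 1·13 = 34
D4: 1·9 + 1·18 = 27
D5: 1·23 + 1·15 = 38
Lowest: D1 at 15.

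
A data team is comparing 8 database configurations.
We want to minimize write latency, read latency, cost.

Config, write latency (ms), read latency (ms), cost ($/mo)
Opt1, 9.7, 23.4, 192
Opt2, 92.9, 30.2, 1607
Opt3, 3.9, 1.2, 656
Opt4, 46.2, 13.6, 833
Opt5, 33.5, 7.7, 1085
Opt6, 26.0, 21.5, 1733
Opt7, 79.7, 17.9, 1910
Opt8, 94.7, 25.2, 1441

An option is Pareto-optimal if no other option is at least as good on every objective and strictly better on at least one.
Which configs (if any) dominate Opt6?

Opt3

Opt3: write latency 3.9≤26.0, read latency 1.2≤21.5, cost 656≤1733 — dominates Opt6.
Others (Opt1, Opt2, Opt4, Opt5, Opt7, Opt8) are each worse than Opt6 on at least one objective.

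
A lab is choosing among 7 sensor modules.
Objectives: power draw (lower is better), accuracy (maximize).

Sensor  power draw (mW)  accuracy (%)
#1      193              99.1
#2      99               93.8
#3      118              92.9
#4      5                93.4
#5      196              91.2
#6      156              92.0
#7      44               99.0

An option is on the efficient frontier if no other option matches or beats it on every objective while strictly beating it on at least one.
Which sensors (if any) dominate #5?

#1, #2, #3, #4, #6, #7

#1: power draw 193≤196, accuracy 99.1≥91.2 — dominates #5.
#2: power draw 99≤196, accuracy 93.8≥91.2 — dominates #5.
#3: power draw 118≤196, accuracy 92.9≥91.2 — dominates #5.
#4: power draw 5≤196, accuracy 93.4≥91.2 — dominates #5.
#6: power draw 156≤196, accuracy 92.0≥91.2 — dominates #5.
#7: power draw 44≤196, accuracy 99.0≥91.2 — dominates #5.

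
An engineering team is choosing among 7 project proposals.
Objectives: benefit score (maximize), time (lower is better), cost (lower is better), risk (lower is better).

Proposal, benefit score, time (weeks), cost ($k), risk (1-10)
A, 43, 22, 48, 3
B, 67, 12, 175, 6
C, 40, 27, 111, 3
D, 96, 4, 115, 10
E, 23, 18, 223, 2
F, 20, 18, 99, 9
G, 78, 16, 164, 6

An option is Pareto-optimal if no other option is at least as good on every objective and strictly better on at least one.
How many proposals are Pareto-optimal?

A: not dominated (best cost).
B: not dominated.
C: dominated by A (benefit score 43≥40, time 22≤27, cost 48≤111, risk 3≤3).
D: not dominated (best benefit score).
E: not dominated (best risk).
F: not dominated.
G: not dominated.
Pareto-optimal: A, B, D, E, F, G → 6.

6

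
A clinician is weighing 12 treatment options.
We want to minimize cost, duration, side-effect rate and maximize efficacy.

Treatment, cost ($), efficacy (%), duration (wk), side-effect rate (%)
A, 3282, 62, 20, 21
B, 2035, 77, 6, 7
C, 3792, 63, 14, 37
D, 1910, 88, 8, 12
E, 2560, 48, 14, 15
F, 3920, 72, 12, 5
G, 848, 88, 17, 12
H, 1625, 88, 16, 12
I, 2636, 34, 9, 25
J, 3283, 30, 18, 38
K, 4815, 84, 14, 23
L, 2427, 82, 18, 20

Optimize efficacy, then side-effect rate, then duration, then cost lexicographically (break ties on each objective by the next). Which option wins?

First maximize efficacy: best is 88, kept {D, G, H}.
Then minimize side-effect rate: best is 12, kept {D, G, H}.
Then minimize duration: best is 8, kept {D}.

D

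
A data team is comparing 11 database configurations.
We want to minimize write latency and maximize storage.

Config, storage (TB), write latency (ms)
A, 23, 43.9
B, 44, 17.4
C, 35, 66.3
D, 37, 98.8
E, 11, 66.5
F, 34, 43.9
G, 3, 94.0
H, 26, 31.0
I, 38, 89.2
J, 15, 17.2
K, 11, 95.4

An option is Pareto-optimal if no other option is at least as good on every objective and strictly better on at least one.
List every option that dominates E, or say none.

A: storage 23≥11, write latency 43.9≤66.5 — dominates E.
B: storage 44≥11, write latency 17.4≤66.5 — dominates E.
C: storage 35≥11, write latency 66.3≤66.5 — dominates E.
F: storage 34≥11, write latency 43.9≤66.5 — dominates E.
H: storage 26≥11, write latency 31.0≤66.5 — dominates E.
J: storage 15≥11, write latency 17.2≤66.5 — dominates E.
Others (D, G, I, K) are each worse than E on at least one objective.

A, B, C, F, H, J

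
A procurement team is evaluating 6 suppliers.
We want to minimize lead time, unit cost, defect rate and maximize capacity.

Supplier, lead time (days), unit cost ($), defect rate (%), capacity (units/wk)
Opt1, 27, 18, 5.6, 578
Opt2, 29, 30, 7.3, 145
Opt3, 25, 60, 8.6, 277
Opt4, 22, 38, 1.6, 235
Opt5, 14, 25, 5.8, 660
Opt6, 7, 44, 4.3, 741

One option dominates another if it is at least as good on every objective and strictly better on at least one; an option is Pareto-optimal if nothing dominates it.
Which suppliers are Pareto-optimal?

Opt1, Opt4, Opt5, Opt6

Opt1: not dominated (best unit cost).
Opt2: dominated by Opt1 (lead time 27≤29, unit cost 18≤30, defect rate 5.6≤7.3, capacity 578≥145).
Opt3: dominated by Opt5 (lead time 14≤25, unit cost 25≤60, defect rate 5.8≤8.6, capacity 660≥277).
Opt4: not dominated (best defect rate).
Opt5: not dominated.
Opt6: not dominated (best lead time).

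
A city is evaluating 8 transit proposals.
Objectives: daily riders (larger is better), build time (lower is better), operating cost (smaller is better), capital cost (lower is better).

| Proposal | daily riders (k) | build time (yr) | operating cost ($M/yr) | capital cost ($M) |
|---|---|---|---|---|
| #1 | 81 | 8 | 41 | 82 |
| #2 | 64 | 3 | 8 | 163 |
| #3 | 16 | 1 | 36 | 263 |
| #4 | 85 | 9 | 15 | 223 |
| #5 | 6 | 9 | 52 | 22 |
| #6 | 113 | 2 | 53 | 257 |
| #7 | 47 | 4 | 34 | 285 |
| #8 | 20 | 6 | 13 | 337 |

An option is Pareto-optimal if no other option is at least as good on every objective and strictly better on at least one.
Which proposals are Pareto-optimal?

#1: not dominated.
#2: not dominated (best operating cost).
#3: not dominated (best build time).
#4: not dominated.
#5: not dominated (best capital cost).
#6: not dominated (best daily riders).
#7: dominated by #2 (daily riders 64≥47, build time 3≤4, operating cost 8≤34, capital cost 163≤285).
#8: dominated by #2 (daily riders 64≥20, build time 3≤6, operating cost 8≤13, capital cost 163≤337).

#1, #2, #3, #4, #5, #6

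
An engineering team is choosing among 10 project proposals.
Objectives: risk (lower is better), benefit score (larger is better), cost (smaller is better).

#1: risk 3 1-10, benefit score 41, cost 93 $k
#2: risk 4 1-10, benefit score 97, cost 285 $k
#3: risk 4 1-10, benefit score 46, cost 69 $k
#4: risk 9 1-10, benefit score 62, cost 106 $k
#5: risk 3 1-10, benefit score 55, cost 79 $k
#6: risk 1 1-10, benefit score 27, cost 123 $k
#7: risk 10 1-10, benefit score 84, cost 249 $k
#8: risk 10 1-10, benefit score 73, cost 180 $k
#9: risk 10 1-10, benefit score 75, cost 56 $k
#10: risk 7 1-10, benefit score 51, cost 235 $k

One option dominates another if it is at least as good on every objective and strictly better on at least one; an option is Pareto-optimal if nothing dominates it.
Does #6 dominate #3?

No

#6 vs #3: #6 is worse on benefit score (27 vs 46), so it does not dominate #3.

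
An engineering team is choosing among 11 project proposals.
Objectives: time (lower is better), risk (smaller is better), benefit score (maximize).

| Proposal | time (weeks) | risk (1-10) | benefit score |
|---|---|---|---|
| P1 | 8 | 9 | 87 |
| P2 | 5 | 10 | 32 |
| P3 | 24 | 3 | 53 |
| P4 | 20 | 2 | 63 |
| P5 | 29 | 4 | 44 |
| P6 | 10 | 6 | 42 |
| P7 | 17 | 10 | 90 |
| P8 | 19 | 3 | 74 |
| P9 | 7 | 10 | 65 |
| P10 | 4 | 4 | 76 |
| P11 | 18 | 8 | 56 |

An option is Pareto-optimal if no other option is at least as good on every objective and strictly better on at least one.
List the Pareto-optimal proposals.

P1: not dominated.
P2: dominated by P10 (time 4≤5, risk 4≤10, benefit score 76≥32).
P3: dominated by P4 (time 20≤24, risk 2≤3, benefit score 63≥53).
P4: not dominated (best risk).
P5: dominated by P3 (time 24≤29, risk 3≤4, benefit score 53≥44).
P6: dominated by P10 (time 4≤10, risk 4≤6, benefit score 76≥42).
P7: not dominated (best benefit score).
P8: not dominated.
P9: dominated by P10 (time 4≤7, risk 4≤10, benefit score 76≥65).
P10: not dominated (best time).
P11: dominated by P10 (time 4≤18, risk 4≤8, benefit score 76≥56).

P1, P4, P7, P8, P10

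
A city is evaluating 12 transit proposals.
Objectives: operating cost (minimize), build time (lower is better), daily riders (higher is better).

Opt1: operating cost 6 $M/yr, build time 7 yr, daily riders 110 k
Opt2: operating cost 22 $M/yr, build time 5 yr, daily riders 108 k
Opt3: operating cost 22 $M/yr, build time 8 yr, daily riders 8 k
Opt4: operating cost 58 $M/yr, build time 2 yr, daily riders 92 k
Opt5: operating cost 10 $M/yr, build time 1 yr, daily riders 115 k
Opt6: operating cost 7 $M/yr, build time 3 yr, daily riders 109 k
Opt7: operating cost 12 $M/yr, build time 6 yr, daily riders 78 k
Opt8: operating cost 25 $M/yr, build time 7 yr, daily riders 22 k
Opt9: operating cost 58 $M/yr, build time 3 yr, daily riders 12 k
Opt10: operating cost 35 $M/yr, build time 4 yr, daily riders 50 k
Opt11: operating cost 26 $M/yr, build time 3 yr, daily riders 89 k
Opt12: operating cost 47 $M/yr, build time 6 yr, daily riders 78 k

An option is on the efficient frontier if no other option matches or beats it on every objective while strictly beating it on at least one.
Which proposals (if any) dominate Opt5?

Opt1: worse on build time (7 vs 1).
Opt2: worse on operating cost (22 vs 10).
Opt3: worse on operating cost (22 vs 10).
Opt4: worse on operating cost (58 vs 10).
Opt6: worse on build time (3 vs 1).
Opt7: worse on operating cost (12 vs 10).
Opt8: worse on operating cost (25 vs 10).
Opt9: worse on operating cost (58 vs 10).
Opt10: worse on operating cost (35 vs 10).
Opt11: worse on operating cost (26 vs 10).
Opt12: worse on operating cost (47 vs 10).
No option dominates Opt5.

none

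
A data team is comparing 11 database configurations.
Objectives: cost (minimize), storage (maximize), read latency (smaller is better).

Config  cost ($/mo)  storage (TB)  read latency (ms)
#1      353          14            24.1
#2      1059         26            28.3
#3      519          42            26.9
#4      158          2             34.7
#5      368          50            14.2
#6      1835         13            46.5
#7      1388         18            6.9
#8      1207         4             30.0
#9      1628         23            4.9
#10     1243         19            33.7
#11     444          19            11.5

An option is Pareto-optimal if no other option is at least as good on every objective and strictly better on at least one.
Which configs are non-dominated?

#1: not dominated.
#2: dominated by #3 (cost 519≤1059, storage 42≥26, read latency 26.9≤28.3).
#3: dominated by #5 (cost 368≤519, storage 50≥42, read latency 14.2≤26.9).
#4: not dominated (best cost).
#5: not dominated (best storage).
#6: dominated by #1 (cost 353≤1835, storage 14≥13, read latency 24.1≤46.5).
#7: not dominated.
#8: dominated by #1 (cost 353≤1207, storage 14≥4, read latency 24.1≤30.0).
#9: not dominated (best read latency).
#10: dominated by #2 (cost 1059≤1243, storage 26≥19, read latency 28.3≤33.7).
#11: not dominated.

#1, #4, #5, #7, #9, #11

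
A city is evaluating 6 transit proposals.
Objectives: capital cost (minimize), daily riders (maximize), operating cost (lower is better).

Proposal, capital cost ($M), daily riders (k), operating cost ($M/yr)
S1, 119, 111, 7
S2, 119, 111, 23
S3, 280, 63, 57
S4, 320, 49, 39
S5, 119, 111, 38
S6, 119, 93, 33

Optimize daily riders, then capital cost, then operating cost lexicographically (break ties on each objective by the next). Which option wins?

S1

First maximize daily riders: best is 111, kept {S1, S2, S5}.
Then minimize capital cost: best is 119, kept {S1, S2, S5}.
Then minimize operating cost: best is 7, kept {S1}.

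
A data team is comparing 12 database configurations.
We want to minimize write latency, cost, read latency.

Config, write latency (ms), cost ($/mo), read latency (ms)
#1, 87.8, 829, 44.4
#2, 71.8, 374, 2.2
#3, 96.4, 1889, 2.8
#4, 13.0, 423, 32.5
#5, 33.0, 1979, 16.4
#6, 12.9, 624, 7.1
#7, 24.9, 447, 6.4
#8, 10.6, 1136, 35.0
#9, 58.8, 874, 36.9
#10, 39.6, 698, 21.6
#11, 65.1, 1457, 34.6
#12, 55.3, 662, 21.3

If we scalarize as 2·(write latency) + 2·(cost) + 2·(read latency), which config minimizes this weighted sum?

#2

#1: 2·87.8 + 2·829 + 2·44.4 = 1922.4
#2: 2·71.8 + 2·374 + 2·2.2 = 896.0
#3: 2·96.4 + 2·1889 + 2·2.8 = 3976.4
#4: 2·13.0 + 2·423 + 2·32.5 = 937.0
#5: 2·33.0 + 2·1979 + 2·16.4 = 4056.8
#6: 2·12.9 + 2·624 + 2·7.1 = 1288.0
#7: 2·24.9 + 2·447 + 2·6.4 = 956.6
#8: 2·10.6 + 2·1136 + 2·35.0 = 2363.2
#9: 2·58.8 + 2·874 + 2·36.9 = 1939.4
#10: 2·39.6 + 2·698 + 2·21.6 = 1518.4
#11: 2·65.1 + 2·1457 + 2·34.6 = 3113.4
#12: 2·55.3 + 2·662 + 2·21.3 = 1477.2
Lowest: #2 at 896.0.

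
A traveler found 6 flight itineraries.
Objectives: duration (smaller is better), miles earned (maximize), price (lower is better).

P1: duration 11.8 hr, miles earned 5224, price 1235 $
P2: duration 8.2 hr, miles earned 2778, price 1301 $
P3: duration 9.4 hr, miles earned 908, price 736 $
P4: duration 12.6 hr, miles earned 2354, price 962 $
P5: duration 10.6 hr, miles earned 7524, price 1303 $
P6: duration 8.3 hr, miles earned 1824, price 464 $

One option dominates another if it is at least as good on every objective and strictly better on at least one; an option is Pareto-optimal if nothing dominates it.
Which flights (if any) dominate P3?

P6: duration 8.3≤9.4, miles earned 1824≥908, price 464≤736 — dominates P3.
Others (P1, P2, P4, P5) are each worse than P3 on at least one objective.

P6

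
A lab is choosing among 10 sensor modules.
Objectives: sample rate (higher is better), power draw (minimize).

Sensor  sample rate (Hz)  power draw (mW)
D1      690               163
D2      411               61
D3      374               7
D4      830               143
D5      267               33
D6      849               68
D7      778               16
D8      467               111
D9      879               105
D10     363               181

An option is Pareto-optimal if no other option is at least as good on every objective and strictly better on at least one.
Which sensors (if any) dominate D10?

D1, D2, D3, D4, D6, D7, D8, D9

D1: sample rate 690≥363, power draw 163≤181 — dominates D10.
D2: sample rate 411≥363, power draw 61≤181 — dominates D10.
D3: sample rate 374≥363, power draw 7≤181 — dominates D10.
D4: sample rate 830≥363, power draw 143≤181 — dominates D10.
D6: sample rate 849≥363, power draw 68≤181 — dominates D10.
D7: sample rate 778≥363, power draw 16≤181 — dominates D10.
D8: sample rate 467≥363, power draw 111≤181 — dominates D10.
D9: sample rate 879≥363, power draw 105≤181 — dominates D10.
Others (D5) are each worse than D10 on at least one objective.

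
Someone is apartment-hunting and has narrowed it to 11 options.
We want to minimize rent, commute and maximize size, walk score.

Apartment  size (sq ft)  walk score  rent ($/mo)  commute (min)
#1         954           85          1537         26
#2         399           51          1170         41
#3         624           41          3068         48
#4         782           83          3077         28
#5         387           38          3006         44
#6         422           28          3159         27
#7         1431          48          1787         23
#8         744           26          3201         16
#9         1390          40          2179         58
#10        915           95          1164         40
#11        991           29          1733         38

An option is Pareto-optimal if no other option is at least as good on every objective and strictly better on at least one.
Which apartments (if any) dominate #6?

#1, #7

#1: size 954≥422, walk score 85≥28, rent 1537≤3159, commute 26≤27 — dominates #6.
#7: size 1431≥422, walk score 48≥28, rent 1787≤3159, commute 23≤27 — dominates #6.
Others (#2, #3, #4, #5, #8, #9, #10, #11) are each worse than #6 on at least one objective.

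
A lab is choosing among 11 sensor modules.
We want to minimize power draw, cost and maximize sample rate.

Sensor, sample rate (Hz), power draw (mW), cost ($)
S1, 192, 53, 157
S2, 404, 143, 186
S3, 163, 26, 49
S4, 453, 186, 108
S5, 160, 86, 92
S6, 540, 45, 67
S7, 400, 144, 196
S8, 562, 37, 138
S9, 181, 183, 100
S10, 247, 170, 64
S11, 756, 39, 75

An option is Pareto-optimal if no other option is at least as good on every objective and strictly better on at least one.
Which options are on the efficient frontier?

S1: dominated by S6 (sample rate 540≥192, power draw 45≤53, cost 67≤157).
S2: dominated by S6 (sample rate 540≥404, power draw 45≤143, cost 67≤186).
S3: not dominated (best power draw).
S4: dominated by S6 (sample rate 540≥453, power draw 45≤186, cost 67≤108).
S5: dominated by S3 (sample rate 163≥160, power draw 26≤86, cost 49≤92).
S6: not dominated.
S7: dominated by S2 (sample rate 404≥400, power draw 143≤144, cost 186≤196).
S8: not dominated.
S9: dominated by S6 (sample rate 540≥181, power draw 45≤183, cost 67≤100).
S10: not dominated.
S11: not dominated (best sample rate).

S3, S6, S8, S10, S11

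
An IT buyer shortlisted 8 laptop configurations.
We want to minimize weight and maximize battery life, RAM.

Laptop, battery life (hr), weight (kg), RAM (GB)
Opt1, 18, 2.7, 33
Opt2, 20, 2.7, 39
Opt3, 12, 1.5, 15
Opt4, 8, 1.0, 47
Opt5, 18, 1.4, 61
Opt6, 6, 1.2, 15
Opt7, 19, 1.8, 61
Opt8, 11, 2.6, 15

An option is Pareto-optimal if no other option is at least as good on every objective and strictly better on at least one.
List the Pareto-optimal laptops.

Opt2, Opt4, Opt5, Opt7

Opt1: dominated by Opt2 (battery life 20≥18, weight 2.7≤2.7, RAM 39≥33).
Opt2: not dominated (best battery life).
Opt3: dominated by Opt5 (battery life 18≥12, weight 1.4≤1.5, RAM 61≥15).
Opt4: not dominated (best weight).
Opt5: not dominated.
Opt6: dominated by Opt4 (battery life 8≥6, weight 1.0≤1.2, RAM 47≥15).
Opt7: not dominated.
Opt8: dominated by Opt3 (battery life 12≥11, weight 1.5≤2.6, RAM 15≥15).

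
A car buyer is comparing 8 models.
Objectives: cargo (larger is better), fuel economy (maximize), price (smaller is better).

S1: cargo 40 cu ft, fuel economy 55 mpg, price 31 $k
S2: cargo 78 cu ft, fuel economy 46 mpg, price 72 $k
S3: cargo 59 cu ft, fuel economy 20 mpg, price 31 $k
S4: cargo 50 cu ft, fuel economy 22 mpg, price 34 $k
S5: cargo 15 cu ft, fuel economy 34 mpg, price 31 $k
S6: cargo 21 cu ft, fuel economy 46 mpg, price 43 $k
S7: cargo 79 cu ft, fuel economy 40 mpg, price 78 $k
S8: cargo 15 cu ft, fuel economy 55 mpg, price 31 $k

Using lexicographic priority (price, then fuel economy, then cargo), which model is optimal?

S1

First minimize price: best is 31, kept {S1, S3, S5, S8}.
Then maximize fuel economy: best is 55, kept {S1, S8}.
Then maximize cargo: best is 40, kept {S1}.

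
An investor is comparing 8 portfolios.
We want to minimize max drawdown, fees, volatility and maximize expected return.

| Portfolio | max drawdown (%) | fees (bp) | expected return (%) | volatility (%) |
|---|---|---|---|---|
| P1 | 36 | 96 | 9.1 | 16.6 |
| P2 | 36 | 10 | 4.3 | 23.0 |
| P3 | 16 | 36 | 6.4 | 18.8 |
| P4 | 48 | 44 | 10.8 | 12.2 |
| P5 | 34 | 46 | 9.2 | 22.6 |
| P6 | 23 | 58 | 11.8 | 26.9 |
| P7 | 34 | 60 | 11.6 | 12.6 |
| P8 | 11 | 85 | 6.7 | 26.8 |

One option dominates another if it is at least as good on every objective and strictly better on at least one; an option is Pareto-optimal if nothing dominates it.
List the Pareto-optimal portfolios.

P2, P3, P4, P5, P6, P7, P8

P1: dominated by P7 (max drawdown 34≤36, fees 60≤96, expected return 11.6≥9.1, volatility 12.6≤16.6).
P2: not dominated (best fees).
P3: not dominated.
P4: not dominated (best volatility).
P5: not dominated.
P6: not dominated (best expected return).
P7: not dominated.
P8: not dominated (best max drawdown).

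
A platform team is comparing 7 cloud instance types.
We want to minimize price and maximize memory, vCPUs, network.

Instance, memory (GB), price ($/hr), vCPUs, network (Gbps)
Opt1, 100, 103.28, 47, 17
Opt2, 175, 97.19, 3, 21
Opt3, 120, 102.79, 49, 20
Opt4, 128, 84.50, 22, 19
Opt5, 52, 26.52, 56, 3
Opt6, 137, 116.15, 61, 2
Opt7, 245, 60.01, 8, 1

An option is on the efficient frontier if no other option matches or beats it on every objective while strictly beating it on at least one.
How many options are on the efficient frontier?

Opt1: dominated by Opt3 (memory 120≥100, price 102.79≤103.28, vCPUs 49≥47, network 20≥17).
Opt2: not dominated (best network).
Opt3: not dominated.
Opt4: not dominated.
Opt5: not dominated (best price).
Opt6: not dominated (best vCPUs).
Opt7: not dominated (best memory).
Pareto-optimal: Opt2, Opt3, Opt4, Opt5, Opt6, Opt7 → 6.

6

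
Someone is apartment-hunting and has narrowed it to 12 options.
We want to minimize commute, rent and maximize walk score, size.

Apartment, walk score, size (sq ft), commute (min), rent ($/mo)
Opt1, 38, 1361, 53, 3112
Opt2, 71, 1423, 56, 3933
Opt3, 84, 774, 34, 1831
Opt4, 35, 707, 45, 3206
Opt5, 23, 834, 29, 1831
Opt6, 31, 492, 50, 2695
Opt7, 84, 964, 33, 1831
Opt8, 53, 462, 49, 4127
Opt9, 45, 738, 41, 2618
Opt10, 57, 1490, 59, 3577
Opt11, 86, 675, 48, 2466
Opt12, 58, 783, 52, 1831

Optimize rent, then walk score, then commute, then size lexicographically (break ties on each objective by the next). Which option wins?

First minimize rent: best is 1831, kept {Opt3, Opt5, Opt7, Opt12}.
Then maximize walk score: best is 84, kept {Opt3, Opt7}.
Then minimize commute: best is 33, kept {Opt7}.

Opt7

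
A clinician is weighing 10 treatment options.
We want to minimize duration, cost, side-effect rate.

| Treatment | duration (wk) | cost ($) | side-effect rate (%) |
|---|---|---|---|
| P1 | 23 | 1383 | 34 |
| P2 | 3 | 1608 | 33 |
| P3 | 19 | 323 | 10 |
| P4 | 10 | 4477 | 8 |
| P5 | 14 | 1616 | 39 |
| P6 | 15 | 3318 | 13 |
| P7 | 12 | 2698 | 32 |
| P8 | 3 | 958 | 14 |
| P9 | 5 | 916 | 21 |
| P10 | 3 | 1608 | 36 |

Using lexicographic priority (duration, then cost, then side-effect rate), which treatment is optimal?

First minimize duration: best is 3, kept {P2, P8, P10}.
Then minimize cost: best is 958, kept {P8}.

P8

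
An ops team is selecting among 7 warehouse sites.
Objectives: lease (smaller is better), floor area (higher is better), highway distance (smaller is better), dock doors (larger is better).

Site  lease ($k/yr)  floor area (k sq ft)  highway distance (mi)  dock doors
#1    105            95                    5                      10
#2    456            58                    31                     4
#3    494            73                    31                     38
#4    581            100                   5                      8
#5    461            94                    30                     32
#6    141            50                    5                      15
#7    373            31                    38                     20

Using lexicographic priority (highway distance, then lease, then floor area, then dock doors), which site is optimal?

First minimize highway distance: best is 5, kept {#1, #4, #6}.
Then minimize lease: best is 105, kept {#1}.

#1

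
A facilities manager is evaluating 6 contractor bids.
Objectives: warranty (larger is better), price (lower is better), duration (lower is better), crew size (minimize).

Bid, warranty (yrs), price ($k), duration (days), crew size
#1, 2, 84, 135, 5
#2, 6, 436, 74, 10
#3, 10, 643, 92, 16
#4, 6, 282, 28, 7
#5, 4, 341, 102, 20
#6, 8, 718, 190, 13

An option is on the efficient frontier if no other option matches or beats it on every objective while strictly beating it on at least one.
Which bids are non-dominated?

#1, #3, #4, #6

#1: not dominated (best price).
#2: dominated by #4 (warranty 6≥6, price 282≤436, duration 28≤74, crew size 7≤10).
#3: not dominated (best warranty).
#4: not dominated (best duration).
#5: dominated by #4 (warranty 6≥4, price 282≤341, duration 28≤102, crew size 7≤20).
#6: not dominated.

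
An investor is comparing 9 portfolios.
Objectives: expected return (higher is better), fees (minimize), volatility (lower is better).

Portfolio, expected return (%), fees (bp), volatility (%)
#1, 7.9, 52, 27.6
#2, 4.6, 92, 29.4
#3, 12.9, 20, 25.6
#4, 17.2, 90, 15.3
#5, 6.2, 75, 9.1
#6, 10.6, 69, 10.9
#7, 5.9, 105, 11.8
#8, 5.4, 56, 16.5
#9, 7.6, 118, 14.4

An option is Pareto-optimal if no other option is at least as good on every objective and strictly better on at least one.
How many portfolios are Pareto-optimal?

5

#1: dominated by #3 (expected return 12.9≥7.9, fees 20≤52, volatility 25.6≤27.6).
#2: dominated by #1 (expected return 7.9≥4.6, fees 52≤92, volatility 27.6≤29.4).
#3: not dominated (best fees).
#4: not dominated (best expected return).
#5: not dominated (best volatility).
#6: not dominated.
#7: dominated by #5 (expected return 6.2≥5.9, fees 75≤105, volatility 9.1≤11.8).
#8: not dominated.
#9: dominated by #6 (expected return 10.6≥7.6, fees 69≤118, volatility 10.9≤14.4).
Pareto-optimal: #3, #4, #5, #6, #8 → 5.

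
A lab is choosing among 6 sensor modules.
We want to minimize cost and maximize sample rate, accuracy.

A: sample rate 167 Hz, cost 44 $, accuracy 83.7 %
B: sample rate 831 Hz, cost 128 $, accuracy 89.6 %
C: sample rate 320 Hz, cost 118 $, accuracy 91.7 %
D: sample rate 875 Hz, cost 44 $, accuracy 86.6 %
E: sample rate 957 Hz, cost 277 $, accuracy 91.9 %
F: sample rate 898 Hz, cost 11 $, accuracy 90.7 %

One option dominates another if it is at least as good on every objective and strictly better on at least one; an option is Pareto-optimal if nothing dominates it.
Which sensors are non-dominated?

A: dominated by D (sample rate 875≥167, cost 44≤44, accuracy 86.6≥83.7).
B: dominated by F (sample rate 898≥831, cost 11≤128, accuracy 90.7≥89.6).
C: not dominated.
D: dominated by F (sample rate 898≥875, cost 11≤44, accuracy 90.7≥86.6).
E: not dominated (best sample rate).
F: not dominated (best cost).

C, E, F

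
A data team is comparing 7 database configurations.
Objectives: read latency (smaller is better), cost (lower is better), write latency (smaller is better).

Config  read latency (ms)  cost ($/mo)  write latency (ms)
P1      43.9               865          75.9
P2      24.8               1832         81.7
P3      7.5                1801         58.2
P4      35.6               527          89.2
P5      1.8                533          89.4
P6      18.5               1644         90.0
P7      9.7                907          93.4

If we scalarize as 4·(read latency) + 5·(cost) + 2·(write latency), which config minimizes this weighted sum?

P5

P1: 4·43.9 + 5·865 + 2·75.9 = 4652.4
P2: 4·24.8 + 5·1832 + 2·81.7 = 9422.6
P3: 4·7.5 + 5·1801 + 2·58.2 = 9151.4
P4: 4·35.6 + 5·527 + 2·89.2 = 2955.8
P5: 4·1.8 + 5·533 + 2·89.4 = 2851.0
P6: 4·18.5 + 5·1644 + 2·90.0 = 8474.0
P7: 4·9.7 + 5·907 + 2·93.4 = 4760.6
Lowest: P5 at 2851.0.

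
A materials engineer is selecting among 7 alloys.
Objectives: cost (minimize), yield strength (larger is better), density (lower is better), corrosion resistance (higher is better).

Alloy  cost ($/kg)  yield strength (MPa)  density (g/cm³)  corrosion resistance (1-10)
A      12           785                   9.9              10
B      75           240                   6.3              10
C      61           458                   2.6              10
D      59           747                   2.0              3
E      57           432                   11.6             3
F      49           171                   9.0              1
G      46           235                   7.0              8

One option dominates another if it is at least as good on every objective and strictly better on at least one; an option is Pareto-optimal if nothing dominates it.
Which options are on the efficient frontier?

A, C, D, G

A: not dominated (best cost).
B: dominated by C (cost 61≤75, yield strength 458≥240, density 2.6≤6.3, corrosion resistance 10≥10).
C: not dominated.
D: not dominated (best density).
E: dominated by A (cost 12≤57, yield strength 785≥432, density 9.9≤11.6, corrosion resistance 10≥3).
F: dominated by G (cost 46≤49, yield strength 235≥171, density 7.0≤9.0, corrosion resistance 8≥1).
G: not dominated.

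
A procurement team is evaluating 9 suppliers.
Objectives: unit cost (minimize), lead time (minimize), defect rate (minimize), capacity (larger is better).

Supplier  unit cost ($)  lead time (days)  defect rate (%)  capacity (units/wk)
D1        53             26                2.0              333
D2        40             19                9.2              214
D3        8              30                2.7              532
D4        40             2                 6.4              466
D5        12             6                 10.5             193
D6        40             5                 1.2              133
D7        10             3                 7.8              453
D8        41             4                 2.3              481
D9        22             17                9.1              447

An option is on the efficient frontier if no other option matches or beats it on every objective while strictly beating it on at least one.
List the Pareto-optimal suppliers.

D1: not dominated.
D2: dominated by D4 (unit cost 40≤40, lead time 2≤19, defect rate 6.4≤9.2, capacity 466≥214).
D3: not dominated (best unit cost).
D4: not dominated (best lead time).
D5: dominated by D7 (unit cost 10≤12, lead time 3≤6, defect rate 7.8≤10.5, capacity 453≥193).
D6: not dominated (best defect rate).
D7: not dominated.
D8: not dominated.
D9: dominated by D7 (unit cost 10≤22, lead time 3≤17, defect rate 7.8≤9.1, capacity 453≥447).

D1, D3, D4, D6, D7, D8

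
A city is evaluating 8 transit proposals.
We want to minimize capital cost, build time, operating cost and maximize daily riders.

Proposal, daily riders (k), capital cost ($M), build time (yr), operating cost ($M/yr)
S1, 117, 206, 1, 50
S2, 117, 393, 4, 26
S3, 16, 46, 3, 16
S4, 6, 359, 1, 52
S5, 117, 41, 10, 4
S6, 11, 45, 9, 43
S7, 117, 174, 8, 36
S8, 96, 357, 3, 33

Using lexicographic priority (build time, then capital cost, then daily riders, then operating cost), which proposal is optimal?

First minimize build time: best is 1, kept {S1, S4}.
Then minimize capital cost: best is 206, kept {S1}.

S1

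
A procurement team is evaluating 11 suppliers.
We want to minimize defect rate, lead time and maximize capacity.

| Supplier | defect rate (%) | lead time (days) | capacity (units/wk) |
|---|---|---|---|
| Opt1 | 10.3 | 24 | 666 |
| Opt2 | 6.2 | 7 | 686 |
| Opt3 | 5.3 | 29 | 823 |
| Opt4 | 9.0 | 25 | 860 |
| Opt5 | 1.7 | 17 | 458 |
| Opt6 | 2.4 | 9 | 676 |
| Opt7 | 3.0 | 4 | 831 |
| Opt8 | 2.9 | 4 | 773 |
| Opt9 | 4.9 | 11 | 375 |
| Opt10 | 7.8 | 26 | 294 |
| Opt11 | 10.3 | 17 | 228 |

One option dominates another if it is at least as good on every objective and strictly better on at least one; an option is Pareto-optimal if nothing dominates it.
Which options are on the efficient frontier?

Opt4, Opt5, Opt6, Opt7, Opt8

Opt1: dominated by Opt2 (defect rate 6.2≤10.3, lead time 7≤24, capacity 686≥666).
Opt2: dominated by Opt7 (defect rate 3.0≤6.2, lead time 4≤7, capacity 831≥686).
Opt3: dominated by Opt7 (defect rate 3.0≤5.3, lead time 4≤29, capacity 831≥823).
Opt4: not dominated (best capacity).
Opt5: not dominated (best defect rate).
Opt6: not dominated.
Opt7: not dominated.
Opt8: not dominated.
Opt9: dominated by Opt6 (defect rate 2.4≤4.9, lead time 9≤11, capacity 676≥375).
Opt10: dominated by Opt2 (defect rate 6.2≤7.8, lead time 7≤26, capacity 686≥294).
Opt11: dominated by Opt2 (defect rate 6.2≤10.3, lead time 7≤17, capacity 686≥228).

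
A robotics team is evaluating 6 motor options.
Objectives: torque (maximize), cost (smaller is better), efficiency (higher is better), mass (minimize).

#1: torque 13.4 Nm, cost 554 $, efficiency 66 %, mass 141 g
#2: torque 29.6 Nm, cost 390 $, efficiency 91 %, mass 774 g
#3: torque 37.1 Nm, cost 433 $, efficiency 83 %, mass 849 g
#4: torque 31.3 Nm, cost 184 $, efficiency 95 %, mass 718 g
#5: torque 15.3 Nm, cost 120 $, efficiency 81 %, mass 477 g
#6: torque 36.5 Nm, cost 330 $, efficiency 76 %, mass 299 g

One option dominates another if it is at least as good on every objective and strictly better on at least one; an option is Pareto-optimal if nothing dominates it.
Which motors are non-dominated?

#1, #3, #4, #5, #6

#1: not dominated (best mass).
#2: dominated by #4 (torque 31.3≥29.6, cost 184≤390, efficiency 95≥91, mass 718≤774).
#3: not dominated (best torque).
#4: not dominated (best efficiency).
#5: not dominated (best cost).
#6: not dominated.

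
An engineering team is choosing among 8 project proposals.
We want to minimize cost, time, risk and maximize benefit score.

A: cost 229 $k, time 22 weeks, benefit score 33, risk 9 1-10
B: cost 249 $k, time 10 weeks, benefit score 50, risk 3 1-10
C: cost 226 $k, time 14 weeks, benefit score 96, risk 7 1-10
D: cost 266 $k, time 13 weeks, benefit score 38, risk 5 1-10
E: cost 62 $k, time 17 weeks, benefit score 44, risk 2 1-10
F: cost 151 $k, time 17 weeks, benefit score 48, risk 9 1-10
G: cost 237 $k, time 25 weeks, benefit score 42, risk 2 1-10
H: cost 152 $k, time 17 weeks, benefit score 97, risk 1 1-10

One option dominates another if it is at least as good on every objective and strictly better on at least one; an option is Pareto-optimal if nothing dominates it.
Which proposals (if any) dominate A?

C: cost 226≤229, time 14≤22, benefit score 96≥33, risk 7≤9 — dominates A.
E: cost 62≤229, time 17≤22, benefit score 44≥33, risk 2≤9 — dominates A.
F: cost 151≤229, time 17≤22, benefit score 48≥33, risk 9≤9 — dominates A.
H: cost 152≤229, time 17≤22, benefit score 97≥33, risk 1≤9 — dominates A.
Others (B, D, G) are each worse than A on at least one objective.

C, E, F, H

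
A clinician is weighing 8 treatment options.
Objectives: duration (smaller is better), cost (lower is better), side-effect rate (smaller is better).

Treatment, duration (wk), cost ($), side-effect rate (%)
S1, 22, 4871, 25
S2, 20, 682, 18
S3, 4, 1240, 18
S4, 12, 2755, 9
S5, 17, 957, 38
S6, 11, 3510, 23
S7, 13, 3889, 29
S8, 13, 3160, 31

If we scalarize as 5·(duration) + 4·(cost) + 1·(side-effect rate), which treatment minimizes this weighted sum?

S1: 5·22 + 4·4871 + 1·25 = 19619
S2: 5·20 + 4·682 + 1·18 = 2846
S3: 5·4 + 4·1240 + 1·18 = 4998
S4: 5·12 + 4·2755 + 1·9 = 11089
S5: 5·17 + 4·957 + 1·38 = 3951
S6: 5·11 + 4·3510 + 1·23 = 14118
S7: 5·13 + 4·3889 + 1·29 = 15650
S8: 5·13 + 4·3160 + 1·31 = 12736
Lowest: S2 at 2846.

S2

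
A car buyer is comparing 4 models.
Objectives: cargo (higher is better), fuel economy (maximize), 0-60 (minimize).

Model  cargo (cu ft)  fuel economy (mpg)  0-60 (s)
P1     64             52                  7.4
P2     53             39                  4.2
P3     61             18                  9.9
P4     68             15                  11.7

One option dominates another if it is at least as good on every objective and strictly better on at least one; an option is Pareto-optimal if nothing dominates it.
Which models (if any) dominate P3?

P1: cargo 64≥61, fuel economy 52≥18, 0-60 7.4≤9.9 — dominates P3.
Others (P2, P4) are each worse than P3 on at least one objective.

P1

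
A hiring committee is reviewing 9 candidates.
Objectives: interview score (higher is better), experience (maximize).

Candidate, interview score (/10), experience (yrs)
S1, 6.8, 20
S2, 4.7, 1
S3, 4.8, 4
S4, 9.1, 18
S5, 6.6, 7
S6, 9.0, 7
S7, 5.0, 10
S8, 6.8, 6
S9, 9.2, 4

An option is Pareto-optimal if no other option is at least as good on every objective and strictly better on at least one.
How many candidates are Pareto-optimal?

3

S1: not dominated (best experience).
S2: dominated by S1 (interview score 6.8≥4.7, experience 20≥1).
S3: dominated by S1 (interview score 6.8≥4.8, experience 20≥4).
S4: not dominated.
S5: dominated by S1 (interview score 6.8≥6.6, experience 20≥7).
S6: dominated by S4 (interview score 9.1≥9.0, experience 18≥7).
S7: dominated by S1 (interview score 6.8≥5.0, experience 20≥10).
S8: dominated by S1 (interview score 6.8≥6.8, experience 20≥6).
S9: not dominated (best interview score).
Pareto-optimal: S1, S4, S9 → 3.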